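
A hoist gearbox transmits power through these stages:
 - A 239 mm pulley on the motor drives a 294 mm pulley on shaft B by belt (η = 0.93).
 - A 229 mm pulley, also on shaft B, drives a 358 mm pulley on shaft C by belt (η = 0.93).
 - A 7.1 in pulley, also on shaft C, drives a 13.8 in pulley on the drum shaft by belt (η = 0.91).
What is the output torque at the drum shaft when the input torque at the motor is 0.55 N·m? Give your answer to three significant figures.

belt 294/239 = 1.2301 → τ = 0.55·1.2301·0.93 = 0.62921 N·m
belt 358/229 = 1.5633 → τ = 0.62921·1.5633·0.93 = 0.9148 N·m
belt 13.8/7.1 = 1.9437 → τ = 0.9148·1.9437·0.91 = 1.618 N·m

1.62 N·m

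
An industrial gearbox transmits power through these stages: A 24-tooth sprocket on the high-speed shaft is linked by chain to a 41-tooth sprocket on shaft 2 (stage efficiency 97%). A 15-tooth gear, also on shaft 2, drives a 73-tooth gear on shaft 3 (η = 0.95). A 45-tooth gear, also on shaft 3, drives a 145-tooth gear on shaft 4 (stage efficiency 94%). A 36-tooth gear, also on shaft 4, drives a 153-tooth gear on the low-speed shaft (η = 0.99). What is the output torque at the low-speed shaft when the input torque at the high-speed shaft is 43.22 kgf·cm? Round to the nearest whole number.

4220 kgf·cm

After the chain (41/24): 43.22 × 1.7083 × 0.97 = 71.619 kgf·cm
After the gear mesh (73/15): 71.619 × 4.8667 × 0.95 = 331.12 kgf·cm
After the gear mesh (145/45): 331.12 × 3.2222 × 0.94 = 1002.9 kgf·cm
After the gear mesh (153/36): 1002.9 × 4.25 × 0.99 = 4219.8 kgf·cm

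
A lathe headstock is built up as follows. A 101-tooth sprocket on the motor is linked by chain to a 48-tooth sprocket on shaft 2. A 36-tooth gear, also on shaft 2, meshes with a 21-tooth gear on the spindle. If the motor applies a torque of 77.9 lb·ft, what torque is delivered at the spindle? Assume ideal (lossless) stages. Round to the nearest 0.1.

21.6 lb·ft

Chain: ratio = 48/101 = 0.47525; torque at shaft 2 = 77.9 × 0.47525 = 37.022 lb·ft.
Gear mesh: ratio = 21/36 = 0.58333; torque at the spindle = 37.022 × 0.58333 = 21.596 lb·ft.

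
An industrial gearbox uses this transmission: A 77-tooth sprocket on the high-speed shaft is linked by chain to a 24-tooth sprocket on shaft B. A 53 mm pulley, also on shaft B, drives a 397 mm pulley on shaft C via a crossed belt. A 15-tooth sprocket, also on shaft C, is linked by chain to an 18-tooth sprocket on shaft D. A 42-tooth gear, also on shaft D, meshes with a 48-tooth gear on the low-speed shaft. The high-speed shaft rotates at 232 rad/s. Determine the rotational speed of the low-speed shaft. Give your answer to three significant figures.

72.5 rad/s

the high-speed shaft → shaft B (chain, 24/77): 232 ÷ 0.31169 = 744.33 rad/s
shaft B → shaft C (belt, 397/53): 744.33 ÷ 7.4906 = 99.369 rad/s
shaft C → shaft D (chain, 18/15): 99.369 ÷ 1.2 = 82.808 rad/s
shaft D → the low-speed shaft (gear mesh, 48/42): 82.808 ÷ 1.1429 = 72.457 rad/s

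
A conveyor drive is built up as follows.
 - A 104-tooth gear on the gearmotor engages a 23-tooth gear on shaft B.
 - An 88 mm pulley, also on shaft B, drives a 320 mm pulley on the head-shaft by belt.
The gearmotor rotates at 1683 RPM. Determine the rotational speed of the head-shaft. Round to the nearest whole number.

the gearmotor → shaft B (gear mesh, 23/104): 1683 ÷ 0.22115 = 7610.1 RPM
shaft B → the head-shaft (belt, 320/88): 7610.1 ÷ 3.6364 = 2092.8 RPM

2093 RPM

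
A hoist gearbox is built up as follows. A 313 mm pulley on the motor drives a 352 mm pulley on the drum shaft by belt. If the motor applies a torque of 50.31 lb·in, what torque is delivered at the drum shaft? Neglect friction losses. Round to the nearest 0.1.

56.6 lb·in

After the belt (352/313): 50.31 × 1.1246 = 56.579 lb·in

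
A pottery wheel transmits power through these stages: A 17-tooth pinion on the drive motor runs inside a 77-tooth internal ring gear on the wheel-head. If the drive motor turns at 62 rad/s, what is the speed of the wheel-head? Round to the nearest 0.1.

13.7 rad/s

Internal gear: ratio = 77/17 = 4.5294, so the wheel-head turns at 62 / 4.5294 = 13.688 rad/s.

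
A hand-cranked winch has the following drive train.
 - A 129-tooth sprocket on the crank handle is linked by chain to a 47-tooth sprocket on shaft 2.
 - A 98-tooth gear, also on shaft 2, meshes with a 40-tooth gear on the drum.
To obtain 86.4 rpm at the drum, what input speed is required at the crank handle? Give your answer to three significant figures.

12.8 rpm

Overall ratio R = 0.36434 × 0.40816 = 0.14871.
Required input speed = output speed × R = 86.4 × 0.14871 = 12.849 rpm.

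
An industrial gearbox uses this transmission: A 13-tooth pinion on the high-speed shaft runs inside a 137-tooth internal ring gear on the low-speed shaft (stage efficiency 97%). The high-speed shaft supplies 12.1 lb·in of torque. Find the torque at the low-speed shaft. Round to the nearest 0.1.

Internal gear: ratio = 137/13 = 10.538; torque at the low-speed shaft = 12.1 × 10.538 × 0.97 = 123.69 lb·in.

123.7 lb·in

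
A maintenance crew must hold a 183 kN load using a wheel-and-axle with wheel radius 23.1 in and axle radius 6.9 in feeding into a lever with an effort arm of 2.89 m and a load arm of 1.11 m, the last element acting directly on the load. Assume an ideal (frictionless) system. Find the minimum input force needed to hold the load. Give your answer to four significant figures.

Wheel-and-axle MA = R/r = 23.1/6.9 = 3.3478.
Lever MA = effort arm / load arm = 2.89/1.11 = 2.6036.
Combined ideal MA = 3.3478 × 2.6036 = 8.7164.
Effort = load / MA = 183 / 8.7164 = 20.995 kN.

20.99 kN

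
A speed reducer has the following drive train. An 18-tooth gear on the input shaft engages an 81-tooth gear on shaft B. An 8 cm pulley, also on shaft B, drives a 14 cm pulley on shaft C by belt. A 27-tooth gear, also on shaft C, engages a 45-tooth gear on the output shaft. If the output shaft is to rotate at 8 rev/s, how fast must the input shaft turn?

Overall ratio R = 4.5 × 1.75 × 1.6667 = 13.125.
Required input speed = output speed × R = 8 × 13.125 = 105 rev/s.

105 rev/s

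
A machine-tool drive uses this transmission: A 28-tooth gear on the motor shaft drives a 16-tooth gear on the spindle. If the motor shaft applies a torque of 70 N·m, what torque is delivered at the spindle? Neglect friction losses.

Gear mesh: ratio = 16/28 = 0.57143; torque at the spindle = 70 × 0.57143 = 40 N·m.

40 N·m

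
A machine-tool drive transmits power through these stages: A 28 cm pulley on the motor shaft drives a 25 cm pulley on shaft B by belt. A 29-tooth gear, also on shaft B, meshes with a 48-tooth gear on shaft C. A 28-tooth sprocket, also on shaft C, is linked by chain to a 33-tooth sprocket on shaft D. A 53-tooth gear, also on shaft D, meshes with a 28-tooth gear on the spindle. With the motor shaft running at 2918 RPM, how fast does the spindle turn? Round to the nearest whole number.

3171 RPM

the motor shaft → shaft B (belt, 25/28): 2918 ÷ 0.89286 = 3268.2 RPM
shaft B → shaft C (gear mesh, 48/29): 3268.2 ÷ 1.6552 = 1974.5 RPM
shaft C → shaft D (chain, 33/28): 1974.5 ÷ 1.1786 = 1675.3 RPM
shaft D → the spindle (gear mesh, 28/53): 1675.3 ÷ 0.5283 = 3171.2 RPM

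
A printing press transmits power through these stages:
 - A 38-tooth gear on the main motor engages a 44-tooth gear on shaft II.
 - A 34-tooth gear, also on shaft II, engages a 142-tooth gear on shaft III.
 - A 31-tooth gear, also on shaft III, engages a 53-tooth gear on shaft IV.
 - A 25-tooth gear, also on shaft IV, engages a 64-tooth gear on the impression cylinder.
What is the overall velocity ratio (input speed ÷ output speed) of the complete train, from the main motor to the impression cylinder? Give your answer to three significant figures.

21.2

Each stage contributes driven/driver: gear mesh 44/38 = 1.1579, gear mesh 142/34 = 4.1765, gear mesh 53/31 = 1.7097, gear mesh 64/25 = 2.56.
Overall: 1.1579 × 4.1765 × 1.7097 × 2.56 = 21.166.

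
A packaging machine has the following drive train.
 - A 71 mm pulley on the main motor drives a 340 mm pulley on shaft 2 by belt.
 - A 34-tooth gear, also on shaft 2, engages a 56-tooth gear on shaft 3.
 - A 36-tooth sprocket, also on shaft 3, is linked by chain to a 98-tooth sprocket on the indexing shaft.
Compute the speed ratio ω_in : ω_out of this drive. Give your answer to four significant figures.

21.47

Each stage contributes driven/driver: belt 340/71 = 4.7887, gear mesh 56/34 = 1.6471, chain 98/36 = 2.7222.
Overall: 4.7887 × 1.6471 × 2.7222 = 21.471.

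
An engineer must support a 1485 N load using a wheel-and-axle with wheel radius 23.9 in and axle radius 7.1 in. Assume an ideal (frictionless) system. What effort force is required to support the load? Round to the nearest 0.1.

Wheel-and-axle MA = R/r = 23.9/7.1 = 3.3662.
Effort = load / MA = 1485 / 3.3662 = 441.15 N.

441.2 N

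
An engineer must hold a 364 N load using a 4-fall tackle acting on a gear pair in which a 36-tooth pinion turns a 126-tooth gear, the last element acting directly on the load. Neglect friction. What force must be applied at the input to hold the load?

Block-and-tackle MA = number of supporting rope parts = 4.
Gear pair MA = 126/36 = 3.5.
Combined ideal MA = 4 × 3.5 = 14.
Effort = load / MA = 364 / 14 = 26 N.

26 N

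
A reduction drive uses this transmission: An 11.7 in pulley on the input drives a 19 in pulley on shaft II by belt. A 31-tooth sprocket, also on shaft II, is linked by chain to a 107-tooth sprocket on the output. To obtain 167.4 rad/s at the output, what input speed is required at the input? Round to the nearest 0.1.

Overall ratio R = 1.6239 × 3.4516 = 5.6052.
Required input speed = output speed × R = 167.4 × 5.6052 = 938.31 rad/s.

938.3 rad/s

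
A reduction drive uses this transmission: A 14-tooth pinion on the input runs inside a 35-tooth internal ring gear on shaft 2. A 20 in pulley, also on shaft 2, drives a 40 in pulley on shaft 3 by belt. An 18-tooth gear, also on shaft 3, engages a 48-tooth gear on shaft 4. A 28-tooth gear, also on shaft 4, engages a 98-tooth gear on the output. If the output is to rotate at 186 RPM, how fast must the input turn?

8680 RPM

Overall ratio R = 2.5 × 2 × 2.6667 × 3.5 = 46.667.
Required input speed = output speed × R = 186 × 46.667 = 8680 RPM.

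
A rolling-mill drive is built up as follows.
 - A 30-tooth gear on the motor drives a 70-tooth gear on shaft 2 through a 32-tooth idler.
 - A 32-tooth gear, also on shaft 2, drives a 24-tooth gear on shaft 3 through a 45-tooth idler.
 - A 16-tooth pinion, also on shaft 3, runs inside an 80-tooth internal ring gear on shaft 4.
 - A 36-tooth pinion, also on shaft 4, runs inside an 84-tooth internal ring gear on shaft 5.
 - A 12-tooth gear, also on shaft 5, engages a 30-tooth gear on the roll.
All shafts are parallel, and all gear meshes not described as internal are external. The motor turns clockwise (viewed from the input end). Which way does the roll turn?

counterclockwise

the motor → shaft 2: driver → idler → driven is 2 external meshes, 2 reversals → CW.
shaft 2 → shaft 3: driver → idler → driven is 2 external meshes, 2 reversals → CW.
shaft 3 → shaft 4: internal mesh, same direction → CW.
shaft 4 → shaft 5: internal mesh, same direction → CW.
shaft 5 → the roll: external mesh, 1 reversal → CCW.
5 reversals in total — an odd number — so the roll turns opposite to the motor.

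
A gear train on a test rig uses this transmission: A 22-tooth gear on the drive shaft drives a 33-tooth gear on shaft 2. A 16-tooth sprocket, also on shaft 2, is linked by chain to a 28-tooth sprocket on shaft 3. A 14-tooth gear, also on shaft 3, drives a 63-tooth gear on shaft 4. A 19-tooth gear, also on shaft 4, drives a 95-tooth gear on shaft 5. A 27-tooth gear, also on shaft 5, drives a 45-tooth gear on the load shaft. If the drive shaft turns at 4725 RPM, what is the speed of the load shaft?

48 RPM

Gear mesh: ratio = 33/22 = 1.5, so shaft 2 turns at 4725 / 1.5 = 3150 RPM.
Chain: ratio = 28/16 = 1.75, so shaft 3 turns at 3150 / 1.75 = 1800 RPM.
Gear mesh: ratio = 63/14 = 4.5, so shaft 4 turns at 1800 / 4.5 = 400 RPM.
Gear mesh: ratio = 95/19 = 5, so shaft 5 turns at 400 / 5 = 80 RPM.
Gear mesh: ratio = 45/27 = 1.6667, so the load shaft turns at 80 / 1.6667 = 48 RPM.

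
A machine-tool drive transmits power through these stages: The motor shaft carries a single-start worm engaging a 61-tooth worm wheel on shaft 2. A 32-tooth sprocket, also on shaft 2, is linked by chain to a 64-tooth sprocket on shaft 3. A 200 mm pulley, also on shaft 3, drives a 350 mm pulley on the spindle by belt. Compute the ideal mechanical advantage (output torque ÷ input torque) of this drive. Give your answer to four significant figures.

213.5

Each stage contributes driven/driver: worm 61/1 = 61, chain 64/32 = 2, belt 350/200 = 1.75.
Overall: 61 × 2 × 1.75 = 213.5.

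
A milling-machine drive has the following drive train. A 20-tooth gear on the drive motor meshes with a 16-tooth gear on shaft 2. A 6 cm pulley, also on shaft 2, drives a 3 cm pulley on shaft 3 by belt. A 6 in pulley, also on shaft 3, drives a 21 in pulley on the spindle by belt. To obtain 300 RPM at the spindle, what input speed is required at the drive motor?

Overall ratio R = 0.8 × 0.5 × 3.5 = 1.4.
Required input speed = output speed × R = 300 × 1.4 = 420 RPM.

420 RPM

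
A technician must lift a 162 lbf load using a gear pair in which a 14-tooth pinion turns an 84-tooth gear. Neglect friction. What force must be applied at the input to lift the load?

Gear pair MA = 84/14 = 6.
Effort = load / MA = 162 / 6 = 27 lbf.

27 lbf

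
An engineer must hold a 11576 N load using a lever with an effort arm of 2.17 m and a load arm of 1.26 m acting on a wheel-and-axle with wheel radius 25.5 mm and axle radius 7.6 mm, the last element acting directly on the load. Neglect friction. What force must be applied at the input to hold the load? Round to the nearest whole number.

2003 N

Lever MA = effort arm / load arm = 2.17/1.26 = 1.7222.
Wheel-and-axle MA = R/r = 25.5/7.6 = 3.3553.
Combined ideal MA = 1.7222 × 3.3553 = 5.7785.
Effort = load / MA = 11576 / 5.7785 = 2003.3 N.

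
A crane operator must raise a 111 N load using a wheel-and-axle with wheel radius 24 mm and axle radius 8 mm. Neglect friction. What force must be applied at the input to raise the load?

37 N

Wheel-and-axle MA = R/r = 24/8 = 3.
Effort = load / MA = 111 / 3 = 37 N.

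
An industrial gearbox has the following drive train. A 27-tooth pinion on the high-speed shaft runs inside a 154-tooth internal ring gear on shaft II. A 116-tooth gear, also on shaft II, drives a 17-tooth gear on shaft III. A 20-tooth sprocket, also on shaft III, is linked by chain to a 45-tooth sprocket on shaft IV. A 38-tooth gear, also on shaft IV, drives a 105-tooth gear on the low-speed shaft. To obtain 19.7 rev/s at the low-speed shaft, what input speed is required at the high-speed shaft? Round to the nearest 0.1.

102.4 rev/s

Overall ratio R = 5.7037 × 0.14655 × 2.25 × 2.7632 = 5.1968.
Required input speed = output speed × R = 19.7 × 5.1968 = 102.38 rev/s.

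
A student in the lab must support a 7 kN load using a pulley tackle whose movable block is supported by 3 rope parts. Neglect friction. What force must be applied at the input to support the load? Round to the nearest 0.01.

Block-and-tackle MA = number of supporting rope parts = 3.
Effort = load / MA = 7 / 3 = 2.3333 kN.

2.33 kN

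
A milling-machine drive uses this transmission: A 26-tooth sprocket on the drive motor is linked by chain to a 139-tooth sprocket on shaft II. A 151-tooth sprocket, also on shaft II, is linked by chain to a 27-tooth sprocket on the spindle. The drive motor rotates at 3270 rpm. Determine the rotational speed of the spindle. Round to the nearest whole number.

3421 rpm

chain 139/26 = 5.3462 → 3270/5.3462 = 611.65 rpm
chain 27/151 = 0.17881 → 611.65/0.17881 = 3420.7 rpm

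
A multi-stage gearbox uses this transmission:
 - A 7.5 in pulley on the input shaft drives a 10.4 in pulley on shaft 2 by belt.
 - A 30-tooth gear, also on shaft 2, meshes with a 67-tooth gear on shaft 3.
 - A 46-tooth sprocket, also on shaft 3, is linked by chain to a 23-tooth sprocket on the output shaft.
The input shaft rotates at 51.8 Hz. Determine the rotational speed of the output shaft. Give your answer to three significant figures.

33.5 Hz

Belt: ratio = 10.4/7.5 = 1.3867, so shaft 2 turns at 51.8 / 1.3867 = 37.356 Hz.
Gear mesh: ratio = 67/30 = 2.2333, so shaft 3 turns at 37.356 / 2.2333 = 16.726 Hz.
Chain: ratio = 23/46 = 0.5, so the output shaft turns at 16.726 / 0.5 = 33.453 Hz.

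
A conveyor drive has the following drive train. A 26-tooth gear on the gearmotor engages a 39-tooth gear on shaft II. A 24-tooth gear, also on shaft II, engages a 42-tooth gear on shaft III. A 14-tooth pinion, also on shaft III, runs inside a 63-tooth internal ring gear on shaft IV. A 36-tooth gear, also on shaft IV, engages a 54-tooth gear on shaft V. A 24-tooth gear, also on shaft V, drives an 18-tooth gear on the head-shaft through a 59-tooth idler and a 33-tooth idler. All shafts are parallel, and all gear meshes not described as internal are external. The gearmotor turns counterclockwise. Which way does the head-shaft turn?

counterclockwise

the gearmotor → shaft II: external mesh, 1 reversal → CW.
shaft II → shaft III: external mesh, 1 reversal → CCW.
shaft III → shaft IV: internal mesh, same direction → CCW.
shaft IV → shaft V: external mesh, 1 reversal → CW.
shaft V → the head-shaft: driver → idler → idler → driven is 3 external meshes, 3 reversals → CCW.
6 reversals in total — an even number — so the head-shaft turns the same way as the gearmotor.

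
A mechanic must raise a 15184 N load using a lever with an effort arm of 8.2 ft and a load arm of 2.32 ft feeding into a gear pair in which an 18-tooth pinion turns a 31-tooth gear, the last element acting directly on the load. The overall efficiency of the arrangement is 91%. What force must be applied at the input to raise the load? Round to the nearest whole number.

Lever MA = effort arm / load arm = 8.2/2.32 = 3.5345.
Gear pair MA = 31/18 = 1.7222.
Combined ideal MA = 3.5345 × 1.7222 = 6.0872.
Actual MA = 6.0872 × 0.91 = 5.5393.
Effort = load / actual MA = 15184 / 5.5393 = 2741.1 N.

2741 N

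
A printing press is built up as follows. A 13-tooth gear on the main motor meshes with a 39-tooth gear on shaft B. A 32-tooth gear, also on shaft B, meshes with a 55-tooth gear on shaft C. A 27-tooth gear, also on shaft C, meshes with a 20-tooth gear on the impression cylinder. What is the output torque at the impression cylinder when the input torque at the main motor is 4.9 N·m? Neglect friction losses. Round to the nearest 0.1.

18.7 N·m

Gear mesh: ratio = 39/13 = 3; torque at shaft B = 4.9 × 3 = 14.7 N·m.
Gear mesh: ratio = 55/32 = 1.7188; torque at shaft C = 14.7 × 1.7188 = 25.266 N·m.
Gear mesh: ratio = 20/27 = 0.74074; torque at the impression cylinder = 25.266 × 0.74074 = 18.715 N·m.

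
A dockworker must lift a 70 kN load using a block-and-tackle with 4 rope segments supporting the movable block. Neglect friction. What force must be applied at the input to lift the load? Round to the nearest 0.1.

Block-and-tackle MA = number of supporting rope parts = 4.
Effort = load / MA = 70 / 4 = 17.5 kN.

17.5 kN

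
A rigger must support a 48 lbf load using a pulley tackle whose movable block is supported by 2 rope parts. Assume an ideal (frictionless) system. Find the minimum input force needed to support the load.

24 lbf

Block-and-tackle MA = number of supporting rope parts = 2.
Effort = load / MA = 48 / 2 = 24 lbf.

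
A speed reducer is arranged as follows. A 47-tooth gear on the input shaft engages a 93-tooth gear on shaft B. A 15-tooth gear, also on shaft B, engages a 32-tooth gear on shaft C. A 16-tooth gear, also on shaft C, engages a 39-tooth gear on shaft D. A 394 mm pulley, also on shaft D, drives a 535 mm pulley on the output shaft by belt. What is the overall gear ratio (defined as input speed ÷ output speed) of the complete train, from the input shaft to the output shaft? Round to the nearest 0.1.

14.0

Each stage contributes driven/driver: gear mesh 93/47 = 1.9787, gear mesh 32/15 = 2.1333, gear mesh 39/16 = 2.4375, belt 535/394 = 1.3579.
Overall: 1.9787 × 2.1333 × 2.4375 × 1.3579 = 13.972.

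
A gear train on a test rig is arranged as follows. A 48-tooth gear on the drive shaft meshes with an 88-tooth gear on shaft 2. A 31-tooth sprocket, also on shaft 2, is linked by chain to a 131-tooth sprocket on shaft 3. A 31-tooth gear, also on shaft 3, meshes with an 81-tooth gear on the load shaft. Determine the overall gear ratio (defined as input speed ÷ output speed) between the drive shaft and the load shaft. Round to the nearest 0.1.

20.2

Each stage contributes driven/driver: gear mesh 88/48 = 1.8333, chain 131/31 = 4.2258, gear mesh 81/31 = 2.6129.
Overall: 1.8333 × 4.2258 × 2.6129 = 20.243.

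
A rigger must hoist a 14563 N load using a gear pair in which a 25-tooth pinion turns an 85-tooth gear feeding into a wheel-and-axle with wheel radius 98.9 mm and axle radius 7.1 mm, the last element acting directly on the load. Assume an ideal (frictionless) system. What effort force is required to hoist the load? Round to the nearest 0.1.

Gear pair MA = 85/25 = 3.4.
Wheel-and-axle MA = R/r = 98.9/7.1 = 13.93.
Combined ideal MA = 3.4 × 13.93 = 47.361.
Effort = load / MA = 14563 / 47.361 = 307.49 N.

307.5 N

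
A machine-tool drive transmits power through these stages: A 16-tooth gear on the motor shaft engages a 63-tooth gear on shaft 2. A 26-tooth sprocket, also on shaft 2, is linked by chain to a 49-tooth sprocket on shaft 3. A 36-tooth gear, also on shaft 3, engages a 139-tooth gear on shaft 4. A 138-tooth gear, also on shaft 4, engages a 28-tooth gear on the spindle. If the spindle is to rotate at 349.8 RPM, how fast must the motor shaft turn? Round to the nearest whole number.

2034 RPM

Overall ratio R = 3.9375 × 1.8846 × 3.8611 × 0.2029 = 5.8135.
Required input speed = output speed × R = 349.8 × 5.8135 = 2033.5 RPM.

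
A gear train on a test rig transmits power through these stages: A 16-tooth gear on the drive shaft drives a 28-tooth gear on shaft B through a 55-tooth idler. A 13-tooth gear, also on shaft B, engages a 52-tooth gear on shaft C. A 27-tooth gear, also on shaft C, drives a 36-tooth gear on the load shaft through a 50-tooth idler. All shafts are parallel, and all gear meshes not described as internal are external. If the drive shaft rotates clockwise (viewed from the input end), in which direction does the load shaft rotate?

the drive shaft → shaft B: driver → idler → driven is 2 external meshes, 2 reversals → CW.
shaft B → shaft C: external mesh, 1 reversal → CCW.
shaft C → the load shaft: driver → idler → driven is 2 external meshes, 2 reversals → CCW.
5 reversals in total — an odd number — so the load shaft turns opposite to the drive shaft.

counterclockwise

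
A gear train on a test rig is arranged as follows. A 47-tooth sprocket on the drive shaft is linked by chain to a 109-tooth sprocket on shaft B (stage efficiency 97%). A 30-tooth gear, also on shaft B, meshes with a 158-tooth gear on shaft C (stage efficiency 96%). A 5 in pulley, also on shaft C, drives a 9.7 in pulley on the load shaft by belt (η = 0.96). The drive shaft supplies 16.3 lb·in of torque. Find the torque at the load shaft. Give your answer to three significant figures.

After the chain (109/47): 16.3 × 2.3191 × 0.97 = 36.668 lb·in
After the gear mesh (158/30): 36.668 × 5.2667 × 0.96 = 185.39 lb·in
After the belt (9.7/5): 185.39 × 1.94 × 0.96 = 345.28 lb·in

345 lb·in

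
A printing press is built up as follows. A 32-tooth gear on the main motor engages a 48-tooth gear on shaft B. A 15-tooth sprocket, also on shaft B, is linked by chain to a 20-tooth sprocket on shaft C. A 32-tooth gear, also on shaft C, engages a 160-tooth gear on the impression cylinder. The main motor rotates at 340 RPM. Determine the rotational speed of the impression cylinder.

the main motor → shaft B (gear mesh, 48/32): 340 ÷ 1.5 = 226.67 RPM
shaft B → shaft C (chain, 20/15): 226.67 ÷ 1.3333 = 170 RPM
shaft C → the impression cylinder (gear mesh, 160/32): 170 ÷ 5 = 34 RPM

34 RPM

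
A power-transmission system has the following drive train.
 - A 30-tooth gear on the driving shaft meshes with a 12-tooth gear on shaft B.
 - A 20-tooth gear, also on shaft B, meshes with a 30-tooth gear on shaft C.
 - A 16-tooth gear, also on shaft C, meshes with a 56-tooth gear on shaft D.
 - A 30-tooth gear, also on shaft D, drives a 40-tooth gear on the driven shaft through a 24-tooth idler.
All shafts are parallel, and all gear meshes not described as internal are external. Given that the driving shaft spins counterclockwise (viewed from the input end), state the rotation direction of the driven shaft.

clockwise

the driving shaft → shaft B: external mesh, 1 reversal → CW.
shaft B → shaft C: external mesh, 1 reversal → CCW.
shaft C → shaft D: external mesh, 1 reversal → CW.
shaft D → the driven shaft: driver → idler → driven is 2 external meshes, 2 reversals → CW.
5 reversals in total — an odd number — so the driven shaft turns opposite to the driving shaft.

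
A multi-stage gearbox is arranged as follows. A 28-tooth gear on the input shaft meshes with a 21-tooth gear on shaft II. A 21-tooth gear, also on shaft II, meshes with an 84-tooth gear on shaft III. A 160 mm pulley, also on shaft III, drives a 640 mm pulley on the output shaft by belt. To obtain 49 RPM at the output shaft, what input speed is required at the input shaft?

588 RPM

Overall ratio R = 0.75 × 4 × 4 = 12.
Required input speed = output speed × R = 49 × 12 = 588 RPM.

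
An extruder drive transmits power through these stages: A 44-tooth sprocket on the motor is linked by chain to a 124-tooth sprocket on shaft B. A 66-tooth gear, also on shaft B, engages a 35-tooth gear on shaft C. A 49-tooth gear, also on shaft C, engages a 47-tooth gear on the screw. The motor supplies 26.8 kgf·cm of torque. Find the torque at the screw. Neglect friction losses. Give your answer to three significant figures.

chain 124/44 = 2.8182 → τ = 26.8·2.8182 = 75.527 kgf·cm
gear mesh 35/66 = 0.5303 → τ = 75.527·0.5303 = 40.052 kgf·cm
gear mesh 47/49 = 0.95918 → τ = 40.052·0.95918 = 38.418 kgf·cm

38.4 kgf·cm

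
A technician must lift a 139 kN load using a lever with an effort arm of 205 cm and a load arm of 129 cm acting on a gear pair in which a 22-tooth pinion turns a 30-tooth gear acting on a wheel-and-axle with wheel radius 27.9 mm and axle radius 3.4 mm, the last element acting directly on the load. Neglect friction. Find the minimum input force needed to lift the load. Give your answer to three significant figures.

7.82 kN

Lever MA = effort arm / load arm = 205/129 = 1.5891.
Gear pair MA = 30/22 = 1.3636.
Wheel-and-axle MA = R/r = 27.9/3.4 = 8.2059.
Combined ideal MA = 1.5891 × 1.3636 × 8.2059 = 17.782.
Effort = load / MA = 139 / 17.782 = 7.8168 kN.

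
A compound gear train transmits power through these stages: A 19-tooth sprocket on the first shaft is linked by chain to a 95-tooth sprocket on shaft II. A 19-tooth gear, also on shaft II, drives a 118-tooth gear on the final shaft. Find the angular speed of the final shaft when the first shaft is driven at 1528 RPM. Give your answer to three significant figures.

49.2 RPM

chain 95/19 = 5 → 1528/5 = 305.6 RPM
gear mesh 118/19 = 6.2105 → 305.6/6.2105 = 49.207 RPM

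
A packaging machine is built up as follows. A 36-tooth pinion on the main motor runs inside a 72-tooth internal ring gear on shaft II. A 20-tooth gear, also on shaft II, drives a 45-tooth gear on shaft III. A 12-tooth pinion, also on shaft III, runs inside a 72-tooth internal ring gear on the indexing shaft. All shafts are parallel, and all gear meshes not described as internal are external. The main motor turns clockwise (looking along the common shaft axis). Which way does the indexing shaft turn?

anticlockwise

the main motor → shaft II: internal mesh, same direction → CW.
shaft II → shaft III: external mesh, 1 reversal → CCW.
shaft III → the indexing shaft: internal mesh, same direction → CCW.
1 reversal in total — an odd number — so the indexing shaft turns opposite to the main motor.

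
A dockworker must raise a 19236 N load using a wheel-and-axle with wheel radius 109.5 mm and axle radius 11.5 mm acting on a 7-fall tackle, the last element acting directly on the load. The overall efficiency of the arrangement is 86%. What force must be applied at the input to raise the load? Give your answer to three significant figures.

336 N

Wheel-and-axle MA = R/r = 109.5/11.5 = 9.5217.
Block-and-tackle MA = number of supporting rope parts = 7.
Combined ideal MA = 9.5217 × 7 = 66.652.
Actual MA = 66.652 × 0.86 = 57.321.
Effort = load / actual MA = 19236 / 57.321 = 335.58 N.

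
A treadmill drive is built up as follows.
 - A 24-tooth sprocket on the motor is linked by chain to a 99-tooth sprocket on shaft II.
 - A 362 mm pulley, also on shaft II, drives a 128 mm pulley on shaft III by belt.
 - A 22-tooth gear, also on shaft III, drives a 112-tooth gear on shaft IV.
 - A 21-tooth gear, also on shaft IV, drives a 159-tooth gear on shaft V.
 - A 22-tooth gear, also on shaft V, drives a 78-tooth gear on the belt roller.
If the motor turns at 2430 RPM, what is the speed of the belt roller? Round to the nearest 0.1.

chain 99/24 = 4.125 → 2430/4.125 = 589.09 RPM
belt 128/362 = 0.35359 → 589.09/0.35359 = 1666 RPM
gear mesh 112/22 = 5.0909 → 1666/5.0909 = 327.25 RPM
gear mesh 159/21 = 7.5714 → 327.25/7.5714 = 43.222 RPM
gear mesh 78/22 = 3.5455 → 43.222/3.5455 = 12.191 RPM

12.2 RPM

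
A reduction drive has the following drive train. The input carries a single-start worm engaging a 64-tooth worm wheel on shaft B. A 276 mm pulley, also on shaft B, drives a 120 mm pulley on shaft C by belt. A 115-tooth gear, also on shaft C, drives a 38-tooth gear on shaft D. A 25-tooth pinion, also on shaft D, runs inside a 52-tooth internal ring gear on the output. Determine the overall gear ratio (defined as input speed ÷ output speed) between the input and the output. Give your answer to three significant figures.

19.1

Each stage contributes driven/driver: worm 64/1 = 64, belt 120/276 = 0.43478, gear mesh 38/115 = 0.33043, internal gear 52/25 = 2.08.
Overall: 64 × 0.43478 × 0.33043 × 2.08 = 19.125.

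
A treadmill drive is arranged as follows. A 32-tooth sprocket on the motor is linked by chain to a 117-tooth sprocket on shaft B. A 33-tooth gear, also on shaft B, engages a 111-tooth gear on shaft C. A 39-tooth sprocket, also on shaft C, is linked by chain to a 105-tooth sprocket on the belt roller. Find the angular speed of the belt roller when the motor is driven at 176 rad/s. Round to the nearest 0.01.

the motor → shaft B (chain, 117/32): 176 ÷ 3.6562 = 48.137 rad/s
shaft B → shaft C (gear mesh, 111/33): 48.137 ÷ 3.3636 = 14.311 rad/s
shaft C → the belt roller (chain, 105/39): 14.311 ÷ 2.6923 = 5.3155 rad/s

5.32 rad/s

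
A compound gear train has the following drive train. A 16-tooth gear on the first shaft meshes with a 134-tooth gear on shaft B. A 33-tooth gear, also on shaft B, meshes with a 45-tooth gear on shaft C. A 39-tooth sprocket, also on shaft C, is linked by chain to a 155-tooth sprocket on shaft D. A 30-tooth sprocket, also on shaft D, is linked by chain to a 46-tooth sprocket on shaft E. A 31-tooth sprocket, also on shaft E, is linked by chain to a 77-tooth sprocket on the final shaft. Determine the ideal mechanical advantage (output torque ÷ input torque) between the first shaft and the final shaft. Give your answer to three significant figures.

Each stage contributes driven/driver: gear mesh 134/16 = 8.375, gear mesh 45/33 = 1.3636, chain 155/39 = 3.9744, chain 46/30 = 1.5333, chain 77/31 = 2.4839.
Overall: 8.375 × 1.3636 × 3.9744 × 1.5333 × 2.4839 = 172.87.

173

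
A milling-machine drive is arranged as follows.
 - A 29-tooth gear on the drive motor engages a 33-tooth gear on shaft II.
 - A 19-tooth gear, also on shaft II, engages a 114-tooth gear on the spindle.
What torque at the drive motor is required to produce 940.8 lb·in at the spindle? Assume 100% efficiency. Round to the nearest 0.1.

Overall ratio R = 1.1379 × 6 = 6.8276.
Input torque = output torque / R = 940.8 / 6.8276 = 137.79 lb·in.

137.8 lb·in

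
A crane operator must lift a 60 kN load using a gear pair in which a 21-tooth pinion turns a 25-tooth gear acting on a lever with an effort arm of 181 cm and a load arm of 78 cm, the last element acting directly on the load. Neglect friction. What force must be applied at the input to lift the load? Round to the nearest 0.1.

21.7 kN

Gear pair MA = 25/21 = 1.1905.
Lever MA = effort arm / load arm = 181/78 = 2.3205.
Combined ideal MA = 1.1905 × 2.3205 = 2.7625.
Effort = load / MA = 60 / 2.7625 = 21.719 kN.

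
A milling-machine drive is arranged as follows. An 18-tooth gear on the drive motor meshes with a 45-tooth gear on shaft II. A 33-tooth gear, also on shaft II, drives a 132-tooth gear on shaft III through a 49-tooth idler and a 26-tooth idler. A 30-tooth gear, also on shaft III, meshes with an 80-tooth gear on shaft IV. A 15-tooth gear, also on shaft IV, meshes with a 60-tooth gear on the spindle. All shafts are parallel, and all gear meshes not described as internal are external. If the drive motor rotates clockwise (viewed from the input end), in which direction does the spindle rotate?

clockwise

the drive motor → shaft II: external mesh, 1 reversal → CCW.
shaft II → shaft III: driver → idler → idler → driven is 3 external meshes, 3 reversals → CW.
shaft III → shaft IV: external mesh, 1 reversal → CCW.
shaft IV → the spindle: external mesh, 1 reversal → CW.
6 reversals in total — an even number — so the spindle turns the same way as the drive motor.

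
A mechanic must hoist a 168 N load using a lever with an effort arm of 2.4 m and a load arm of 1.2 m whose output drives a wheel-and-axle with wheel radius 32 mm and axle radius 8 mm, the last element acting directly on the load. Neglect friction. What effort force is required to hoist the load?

Lever MA = effort arm / load arm = 2.4/1.2 = 2.
Wheel-and-axle MA = R/r = 32/8 = 4.
Combined ideal MA = 2 × 4 = 8.
Effort = load / MA = 168 / 8 = 21 N.

21 N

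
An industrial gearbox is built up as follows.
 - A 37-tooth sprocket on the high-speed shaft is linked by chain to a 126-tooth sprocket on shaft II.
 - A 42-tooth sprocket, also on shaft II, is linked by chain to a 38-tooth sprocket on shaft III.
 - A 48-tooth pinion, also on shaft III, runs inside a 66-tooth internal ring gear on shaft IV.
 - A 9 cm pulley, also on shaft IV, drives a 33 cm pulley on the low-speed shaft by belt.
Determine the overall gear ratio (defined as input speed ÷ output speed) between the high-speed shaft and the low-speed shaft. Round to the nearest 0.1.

15.5

Each stage contributes driven/driver: chain 126/37 = 3.4054, chain 38/42 = 0.90476, internal gear 66/48 = 1.375, belt 33/9 = 3.6667.
Overall: 3.4054 × 0.90476 × 1.375 × 3.6667 = 15.534.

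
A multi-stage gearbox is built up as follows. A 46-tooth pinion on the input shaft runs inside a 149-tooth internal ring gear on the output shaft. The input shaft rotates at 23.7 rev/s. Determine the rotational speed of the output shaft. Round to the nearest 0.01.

7.32 rev/s

the input shaft → the output shaft (internal gear, 149/46): 23.7 ÷ 3.2391 = 7.3168 rev/s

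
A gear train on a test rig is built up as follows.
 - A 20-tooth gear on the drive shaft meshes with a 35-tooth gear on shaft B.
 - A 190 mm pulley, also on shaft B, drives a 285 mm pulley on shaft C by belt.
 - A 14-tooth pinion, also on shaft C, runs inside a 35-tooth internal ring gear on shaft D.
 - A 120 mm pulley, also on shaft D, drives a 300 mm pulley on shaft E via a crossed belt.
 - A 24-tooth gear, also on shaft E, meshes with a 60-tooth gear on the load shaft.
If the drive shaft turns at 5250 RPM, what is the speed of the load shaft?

128 RPM

Gear mesh: ratio = 35/20 = 1.75, so shaft B turns at 5250 / 1.75 = 3000 RPM.
Belt: ratio = 285/190 = 1.5, so shaft C turns at 3000 / 1.5 = 2000 RPM.
Internal gear: ratio = 35/14 = 2.5, so shaft D turns at 2000 / 2.5 = 800 RPM.
Belt: ratio = 300/120 = 2.5, so shaft E turns at 800 / 2.5 = 320 RPM.
Gear mesh: ratio = 60/24 = 2.5, so the load shaft turns at 320 / 2.5 = 128 RPM.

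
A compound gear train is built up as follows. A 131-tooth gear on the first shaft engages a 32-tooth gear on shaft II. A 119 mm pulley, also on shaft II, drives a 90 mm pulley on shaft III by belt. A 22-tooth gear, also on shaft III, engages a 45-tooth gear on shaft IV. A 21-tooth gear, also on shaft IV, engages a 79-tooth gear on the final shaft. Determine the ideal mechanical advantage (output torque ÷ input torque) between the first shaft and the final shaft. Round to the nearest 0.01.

1.42

Each stage contributes driven/driver: gear mesh 32/131 = 0.24427, belt 90/119 = 0.7563, gear mesh 45/22 = 2.0455, gear mesh 79/21 = 3.7619.
Overall: 0.24427 × 0.7563 × 2.0455 × 3.7619 = 1.4216.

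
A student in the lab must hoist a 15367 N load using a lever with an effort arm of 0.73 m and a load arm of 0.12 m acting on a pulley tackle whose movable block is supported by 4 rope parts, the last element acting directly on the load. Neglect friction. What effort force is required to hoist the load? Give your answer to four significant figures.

631.5 N

Lever MA = effort arm / load arm = 0.73/0.12 = 6.0833.
Block-and-tackle MA = number of supporting rope parts = 4.
Combined ideal MA = 6.0833 × 4 = 24.333.
Effort = load / MA = 15367 / 24.333 = 631.52 N.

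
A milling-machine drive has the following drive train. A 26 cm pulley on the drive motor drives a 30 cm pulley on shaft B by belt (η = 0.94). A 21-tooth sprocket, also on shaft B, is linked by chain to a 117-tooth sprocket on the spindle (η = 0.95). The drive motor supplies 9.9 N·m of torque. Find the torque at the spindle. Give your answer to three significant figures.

56.8 N·m

Belt: ratio = 30/26 = 1.1538; torque at shaft B = 9.9 × 1.1538 × 0.94 = 10.738 N·m.
Chain: ratio = 117/21 = 5.5714; torque at the spindle = 10.738 × 5.5714 × 0.95 = 56.833 N·m.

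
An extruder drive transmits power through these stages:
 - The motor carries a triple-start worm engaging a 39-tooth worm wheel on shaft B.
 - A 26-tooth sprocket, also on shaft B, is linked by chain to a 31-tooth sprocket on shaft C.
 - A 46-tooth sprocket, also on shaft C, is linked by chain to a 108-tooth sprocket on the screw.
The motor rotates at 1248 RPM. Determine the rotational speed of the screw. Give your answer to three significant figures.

34.3 RPM

the motor → shaft B (worm, 39/3): 1248 ÷ 13 = 96 RPM
shaft B → shaft C (chain, 31/26): 96 ÷ 1.1923 = 80.516 RPM
shaft C → the screw (chain, 108/46): 80.516 ÷ 2.3478 = 34.294 RPM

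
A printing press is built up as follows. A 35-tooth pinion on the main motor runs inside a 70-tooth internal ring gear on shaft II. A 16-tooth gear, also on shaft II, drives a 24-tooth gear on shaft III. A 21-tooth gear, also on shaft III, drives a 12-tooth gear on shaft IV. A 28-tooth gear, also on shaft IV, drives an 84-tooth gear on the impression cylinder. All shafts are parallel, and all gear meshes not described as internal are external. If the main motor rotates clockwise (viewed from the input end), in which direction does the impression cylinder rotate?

the main motor → shaft II: internal mesh, same direction → CW.
shaft II → shaft III: external mesh, 1 reversal → CCW.
shaft III → shaft IV: external mesh, 1 reversal → CW.
shaft IV → the impression cylinder: external mesh, 1 reversal → CCW.
3 reversals in total — an odd number — so the impression cylinder turns opposite to the main motor.

counterclockwise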